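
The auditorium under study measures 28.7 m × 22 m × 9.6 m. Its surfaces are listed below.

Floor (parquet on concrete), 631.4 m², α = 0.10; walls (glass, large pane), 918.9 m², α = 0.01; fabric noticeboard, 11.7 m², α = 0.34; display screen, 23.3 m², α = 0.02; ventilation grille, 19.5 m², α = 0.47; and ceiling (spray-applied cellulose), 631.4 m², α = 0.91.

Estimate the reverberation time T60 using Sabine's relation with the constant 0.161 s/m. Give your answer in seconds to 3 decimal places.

1.477 s

Summing Sᵢαᵢ: 63.140 + 9.189 + 3.978 + 0.466 + 9.165 + 574.574 → A = 660.512 sabins.
Volume V = 28.7 × 22 × 9.6 = 6061.44 m³.
T = 0.161 V/A = 0.161·6061.44/660.512 = 1.477 s.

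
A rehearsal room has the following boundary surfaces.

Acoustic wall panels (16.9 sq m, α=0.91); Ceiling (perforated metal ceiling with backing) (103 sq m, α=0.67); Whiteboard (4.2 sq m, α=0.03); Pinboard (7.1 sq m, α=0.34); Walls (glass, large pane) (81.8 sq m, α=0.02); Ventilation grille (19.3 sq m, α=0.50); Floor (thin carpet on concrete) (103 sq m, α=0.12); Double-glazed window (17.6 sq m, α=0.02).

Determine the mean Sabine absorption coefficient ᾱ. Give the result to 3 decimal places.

S = Σ Sᵢ = 16.9 + 103 + 4.2 + 7.1 + 81.8 + 19.3 + 103 + 17.6 = 352.9 sq m.
Σ(Sᵢαᵢ) = 16.9*0.91 + 103*0.67 + 4.2*0.03 + 7.1*0.34 + 81.8*0.02 + 19.3*0.50 + 103*0.12 + 17.6*0.02 = 110.927.
ᾱ = A/S = 0.314.

0.314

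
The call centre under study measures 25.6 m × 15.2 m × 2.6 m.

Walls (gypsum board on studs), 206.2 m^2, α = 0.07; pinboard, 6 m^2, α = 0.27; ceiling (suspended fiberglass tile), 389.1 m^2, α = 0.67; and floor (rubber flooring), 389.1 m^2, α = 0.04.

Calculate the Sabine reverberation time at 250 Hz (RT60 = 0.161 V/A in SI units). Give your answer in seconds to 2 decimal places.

Equivalent absorption area: A = 206.2×0.07 + 6×0.27 + 389.1×0.67 + 389.1×0.04 = 292.315 m^2.
Room volume: 1011.712 m³.
Sabine: RT60 = 0.161 × 1011.712 / 292.315 = 0.56 s.

0.56 s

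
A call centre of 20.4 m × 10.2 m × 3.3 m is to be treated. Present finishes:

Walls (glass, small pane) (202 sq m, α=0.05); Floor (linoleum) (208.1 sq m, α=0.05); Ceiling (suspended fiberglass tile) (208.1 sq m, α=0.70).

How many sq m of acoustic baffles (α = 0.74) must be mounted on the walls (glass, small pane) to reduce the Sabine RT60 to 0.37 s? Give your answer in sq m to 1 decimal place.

192.2

A₁ = Σ Sᵢαᵢ = 202×0.05 + 208.1×0.05 + 208.1×0.70 = 166.175 sabins.
Required A₂ = 0.161·686.664/0.37 = 298.792 sabins.
Absorption to add: 298.792 − 166.175 = 132.617 sabins.
Net gain per sq m: Δα = 0.74 − 0.05 = 0.69.
Area = ΔA/Δα = 132.617/0.69 = 192.2 sq m.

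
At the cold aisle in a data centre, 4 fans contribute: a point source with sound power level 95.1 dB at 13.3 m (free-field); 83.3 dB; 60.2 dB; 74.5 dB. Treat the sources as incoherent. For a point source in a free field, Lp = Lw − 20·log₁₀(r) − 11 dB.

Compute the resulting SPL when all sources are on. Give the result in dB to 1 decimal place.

83.9 dB

Source at 13.3 m: Lp = 95.1 − 20·log₁₀(13.3) − 11 = 61.6 dB.
Converting to relative power and adding: 10^(61.6/10) + 10^(83.3/10) + 10^(60.2/10) + 10^(74.5/10) = 2.445e+08.
L_total = 10·log₁₀(2.445e+08) = 83.9 dB.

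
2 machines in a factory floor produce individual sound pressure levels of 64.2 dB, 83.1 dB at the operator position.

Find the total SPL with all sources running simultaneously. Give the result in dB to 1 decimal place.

83.2 dB

Converting to relative power and adding: 10^(64.2/10) + 10^(83.1/10) = 2.068e+08.
Combined level = 10 log₁₀(2.068e+08) = 83.2 dB.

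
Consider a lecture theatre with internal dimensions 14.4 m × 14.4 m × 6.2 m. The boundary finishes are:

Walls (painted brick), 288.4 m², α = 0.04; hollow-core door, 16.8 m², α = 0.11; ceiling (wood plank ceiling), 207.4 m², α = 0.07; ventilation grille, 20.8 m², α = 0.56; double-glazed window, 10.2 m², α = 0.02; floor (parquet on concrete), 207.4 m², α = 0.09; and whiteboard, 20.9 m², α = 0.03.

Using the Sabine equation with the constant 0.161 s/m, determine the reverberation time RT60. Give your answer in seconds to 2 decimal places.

3.51 s

Equivalent absorption area: A = 288.4·0.04 + 16.8·0.11 + 207.4·0.07 + 20.8·0.56 + 10.2·0.02 + 207.4·0.09 + 20.9·0.03 = 59.047 m².
Volume V = 14.4 × 14.4 × 6.2 = 1285.632 m³.
RT60 = 0.161 · V / A = 0.161 × 1285.632 / 59.047 = 3.51 s.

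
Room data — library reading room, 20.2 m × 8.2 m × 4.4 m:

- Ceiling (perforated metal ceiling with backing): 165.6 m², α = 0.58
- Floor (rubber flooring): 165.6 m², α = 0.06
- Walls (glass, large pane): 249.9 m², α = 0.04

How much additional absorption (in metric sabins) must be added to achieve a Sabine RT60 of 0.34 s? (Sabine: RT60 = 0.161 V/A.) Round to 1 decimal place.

229.1 sabins

Total absorption A₁ = 165.6×0.58 + 165.6×0.06 + 249.9×0.04
  = 96.048 + 9.936 + 9.996 = 115.980 m² sabins.
V = 728.816 m³. Required absorption A₂ = 0.161 × 728.816 / 0.34 = 345.116 sabins.
Additional absorption ΔA = 345.116 − 115.980 = 229.1 sabins.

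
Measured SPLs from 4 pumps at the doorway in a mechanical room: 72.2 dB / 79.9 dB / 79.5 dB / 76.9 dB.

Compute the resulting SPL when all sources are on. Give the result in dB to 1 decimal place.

Converting to relative power and adding: 10^(72.2/10) + 10^(79.9/10) + 10^(79.5/10) + 10^(76.9/10) = 2.524e+08.
Back to dB: 10·log₁₀ Σ = 84.0 dB.

84.0 dB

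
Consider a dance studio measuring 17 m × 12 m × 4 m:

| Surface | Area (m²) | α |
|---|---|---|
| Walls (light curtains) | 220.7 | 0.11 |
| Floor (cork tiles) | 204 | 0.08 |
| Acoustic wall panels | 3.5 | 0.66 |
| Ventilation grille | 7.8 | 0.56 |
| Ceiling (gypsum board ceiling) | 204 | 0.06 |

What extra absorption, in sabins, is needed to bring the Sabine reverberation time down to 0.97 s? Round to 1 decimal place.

Summing Sᵢαᵢ: 24.277 + 16.320 + 2.310 + 4.368 + 12.240 → A₁ = 59.515 sabins.
V = 816 m³. Required absorption A₂ = 0.161 × 816 / 0.97 = 135.439 sabins.
Shortfall: 135.439 − 59.515 = 75.9 sabins.

75.9 sabins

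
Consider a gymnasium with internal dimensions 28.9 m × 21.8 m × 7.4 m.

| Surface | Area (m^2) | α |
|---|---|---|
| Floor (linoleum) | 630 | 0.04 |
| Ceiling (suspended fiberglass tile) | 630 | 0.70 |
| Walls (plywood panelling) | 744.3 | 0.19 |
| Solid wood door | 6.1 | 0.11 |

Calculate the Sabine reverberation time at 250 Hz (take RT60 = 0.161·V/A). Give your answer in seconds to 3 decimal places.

A = Σ Sᵢαᵢ = 630*0.04 + 630*0.70 + 744.3*0.19 + 6.1*0.11 = 608.288 sabins.
V = 28.9·21.8·7.4 = 4662.148 m³.
T = 0.161 V/A = 0.161·4662.148/608.288 = 1.234 s.

1.234 seconds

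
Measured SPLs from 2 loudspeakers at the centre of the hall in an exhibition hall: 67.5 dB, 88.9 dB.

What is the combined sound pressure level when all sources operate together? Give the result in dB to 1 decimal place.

88.9 dB

Sum in the linear (power) domain: Σ 10^(Lᵢ/10) = 10^(67.5/10) + 10^(88.9/10) = 7.819e+08.
Back to dB: 10·log₁₀ Σ = 88.9 dB.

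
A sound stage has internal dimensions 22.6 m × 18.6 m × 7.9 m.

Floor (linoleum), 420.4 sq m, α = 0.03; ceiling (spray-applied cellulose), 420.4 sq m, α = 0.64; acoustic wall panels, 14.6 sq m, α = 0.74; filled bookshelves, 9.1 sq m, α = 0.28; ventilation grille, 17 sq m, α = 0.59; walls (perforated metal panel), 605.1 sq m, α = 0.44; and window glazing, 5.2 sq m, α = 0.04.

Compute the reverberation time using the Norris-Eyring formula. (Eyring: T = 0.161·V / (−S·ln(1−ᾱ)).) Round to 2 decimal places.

0.74 seconds

S = Σ Sᵢ = 1491.8 sq m.
Σ(Sᵢαᵢ) = 420.4×0.03 + 420.4×0.64 + 14.6×0.74 + 9.1×0.28 + 17×0.59 + 605.1×0.44 + 5.2×0.04 = 571.502.
ᾱ = 571.502 / 1491.8 = 0.3831.
Eyring denominator: −S ln(1−ᾱ) = 720.612.
V = 22.6 × 18.6 × 7.9 = 3320.844 m³.
RT60 = 0.161 × 3320.844 / 720.612 = 0.74 s.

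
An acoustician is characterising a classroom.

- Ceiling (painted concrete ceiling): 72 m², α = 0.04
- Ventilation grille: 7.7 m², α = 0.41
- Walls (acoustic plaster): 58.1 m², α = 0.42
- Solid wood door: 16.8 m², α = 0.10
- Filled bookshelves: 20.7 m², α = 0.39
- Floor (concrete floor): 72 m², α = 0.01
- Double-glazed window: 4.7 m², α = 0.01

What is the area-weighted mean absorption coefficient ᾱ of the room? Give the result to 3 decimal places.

S = Σ Sᵢ = 72 + 7.7 + 58.1 + 16.8 + 20.7 + 72 + 4.7 = 252.0 m².
Σ(Sᵢαᵢ) = 72·0.04 + 7.7·0.41 + 58.1·0.42 + 16.8·0.10 + 20.7·0.39 + 72·0.01 + 4.7·0.01 = 40.959.
ᾱ = A/S = 0.163.

0.163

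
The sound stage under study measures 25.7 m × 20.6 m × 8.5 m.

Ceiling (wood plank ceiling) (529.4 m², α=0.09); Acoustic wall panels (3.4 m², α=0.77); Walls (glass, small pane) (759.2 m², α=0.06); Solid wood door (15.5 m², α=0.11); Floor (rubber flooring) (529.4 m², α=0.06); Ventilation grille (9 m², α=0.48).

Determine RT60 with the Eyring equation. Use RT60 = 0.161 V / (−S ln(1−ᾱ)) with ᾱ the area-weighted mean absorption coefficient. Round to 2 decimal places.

S = Σ Sᵢ = 1845.9 m².
Σ(Sᵢαᵢ) = 529.4×0.09 + 3.4×0.77 + 759.2×0.06 + 15.5×0.11 + 529.4×0.06 + 9×0.48 = 133.605.
Mean coefficient ᾱ = A/S = 0.0724.
Eyring denominator: −S ln(1−ᾱ) = 138.728.
V = 25.7 × 20.6 × 8.5 = 4500.07 m³.
T = 0.161·V/[−S·ln(1−ᾱ)] = 0.161·4500.07/138.728 = 5.22 s.

5.22 seconds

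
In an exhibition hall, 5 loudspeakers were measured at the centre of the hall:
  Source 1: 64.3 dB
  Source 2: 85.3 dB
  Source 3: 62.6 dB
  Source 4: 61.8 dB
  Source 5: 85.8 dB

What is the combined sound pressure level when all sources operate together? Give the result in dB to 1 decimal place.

88.6 dB

Σ 10^(Lᵢ/10) = 7.251e+08.
Back to dB: 10·log₁₀ Σ = 88.6 dB.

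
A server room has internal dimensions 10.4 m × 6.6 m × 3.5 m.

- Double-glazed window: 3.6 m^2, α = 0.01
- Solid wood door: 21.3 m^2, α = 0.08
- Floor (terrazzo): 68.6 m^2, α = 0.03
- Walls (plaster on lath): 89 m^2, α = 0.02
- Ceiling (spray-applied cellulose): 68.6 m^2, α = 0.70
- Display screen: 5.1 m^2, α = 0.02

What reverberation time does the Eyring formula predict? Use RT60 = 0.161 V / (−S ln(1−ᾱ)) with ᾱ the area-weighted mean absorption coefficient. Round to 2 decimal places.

0.64 s

S = Σ Sᵢ = 256.2 m^2.
Σ(Sᵢαᵢ) = 3.6×0.01 + 21.3×0.08 + 68.6×0.03 + 89×0.02 + 68.6×0.70 + 5.1×0.02 = 53.700.
Mean coefficient ᾱ = A/S = 0.2096.
−S·ln(1−ᾱ) = −256.2 × ln(1 − 0.2096) = 60.262.
V = 10.4 × 6.6 × 3.5 = 240.24 m³.
RT60 = 0.161 × 240.24 / 60.262 = 0.64 s.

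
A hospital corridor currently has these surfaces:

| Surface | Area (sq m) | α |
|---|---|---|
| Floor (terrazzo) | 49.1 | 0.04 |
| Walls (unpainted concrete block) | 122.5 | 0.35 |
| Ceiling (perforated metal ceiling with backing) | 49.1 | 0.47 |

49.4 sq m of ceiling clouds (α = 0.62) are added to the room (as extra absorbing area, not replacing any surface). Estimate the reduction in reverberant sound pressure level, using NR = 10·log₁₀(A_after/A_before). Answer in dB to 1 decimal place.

1.6 dB

Equivalent absorption area: A_before = 49.1*0.04 + 122.5*0.35 + 49.1*0.47 = 67.916 sq m.
Added absorption = 49.4 × 0.62 = 30.628 sabins.
New total A_after = 98.544 sabins.
NR = 10·log₁₀(98.544/67.916) = 1.6 dB.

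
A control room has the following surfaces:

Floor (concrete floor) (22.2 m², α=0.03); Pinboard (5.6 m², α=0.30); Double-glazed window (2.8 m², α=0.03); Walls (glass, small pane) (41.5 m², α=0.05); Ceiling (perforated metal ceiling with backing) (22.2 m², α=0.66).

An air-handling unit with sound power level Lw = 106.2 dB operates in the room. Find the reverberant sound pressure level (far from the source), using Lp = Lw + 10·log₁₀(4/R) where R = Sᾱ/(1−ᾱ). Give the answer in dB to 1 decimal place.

A = 19.157 sabins; S = 94.3 m².
ᾱ = 19.157/94.3 = 0.2031; R = Sᾱ/(1−ᾱ) = 19.157/(1−0.2031) = 24.039 m².
Lp = 106.2 + 10·log₁₀(4/24.039) = 106.2 + (-7.79) = 98.4 dB.

98.4 dB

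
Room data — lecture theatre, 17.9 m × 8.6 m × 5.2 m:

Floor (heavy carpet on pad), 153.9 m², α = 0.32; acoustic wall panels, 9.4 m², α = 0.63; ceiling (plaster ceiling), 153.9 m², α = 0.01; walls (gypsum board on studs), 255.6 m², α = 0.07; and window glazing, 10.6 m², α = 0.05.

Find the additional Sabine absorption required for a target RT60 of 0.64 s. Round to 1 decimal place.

126.2 sabins

Total absorption A₁ = 153.9×0.32 + 9.4×0.63 + 153.9×0.01 + 255.6×0.07 + 10.6×0.05
  = 49.248 + 5.922 + 1.539 + 17.892 + 0.530 = 75.131 m² sabins.
Target A₂ = 0.161·800.488/0.64 = 201.373 sabins (V = 800.488 m³).
Additional absorption ΔA = 201.373 − 75.131 = 126.2 sabins.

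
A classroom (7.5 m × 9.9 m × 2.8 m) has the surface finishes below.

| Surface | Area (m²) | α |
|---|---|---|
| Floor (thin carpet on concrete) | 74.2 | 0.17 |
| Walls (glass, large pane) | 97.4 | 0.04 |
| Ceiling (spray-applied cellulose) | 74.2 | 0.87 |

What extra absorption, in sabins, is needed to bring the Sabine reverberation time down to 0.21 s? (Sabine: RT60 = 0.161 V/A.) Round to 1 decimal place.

78.3 sabins

A₁ = Σ Sᵢαᵢ = 74.2·0.17 + 97.4·0.04 + 74.2·0.87 = 81.064 sabins.
V = 207.9 m³. Required absorption A₂ = 0.161 × 207.9 / 0.21 = 159.390 sabins.
Additional absorption ΔA = 159.390 − 81.064 = 78.3 sabins.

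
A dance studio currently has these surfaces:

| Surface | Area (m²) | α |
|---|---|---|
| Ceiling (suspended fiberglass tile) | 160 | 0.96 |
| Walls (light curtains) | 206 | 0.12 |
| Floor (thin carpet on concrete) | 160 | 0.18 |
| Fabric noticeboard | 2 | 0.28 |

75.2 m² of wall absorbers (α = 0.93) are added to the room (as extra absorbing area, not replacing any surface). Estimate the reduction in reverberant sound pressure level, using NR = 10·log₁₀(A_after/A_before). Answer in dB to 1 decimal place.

1.3 dB

A_before = Σ Sᵢαᵢ = 160×0.96 + 206×0.12 + 160×0.18 + 2×0.28 = 207.680 sabins.
Treatment contributes 75.2·0.93 = 69.936 sabins.
A_after = 207.680 + 69.936 = 277.616 sabins.
NR = 10·log₁₀(277.616/207.680) = 1.3 dB.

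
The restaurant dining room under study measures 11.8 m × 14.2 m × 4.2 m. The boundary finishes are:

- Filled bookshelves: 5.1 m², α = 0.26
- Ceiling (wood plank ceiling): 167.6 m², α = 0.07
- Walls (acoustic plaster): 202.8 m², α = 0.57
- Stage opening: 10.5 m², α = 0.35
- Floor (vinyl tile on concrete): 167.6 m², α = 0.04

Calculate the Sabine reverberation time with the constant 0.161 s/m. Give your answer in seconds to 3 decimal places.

0.815 s

Total absorption A = 5.1*0.26 + 167.6*0.07 + 202.8*0.57 + 10.5*0.35 + 167.6*0.04
  = 1.326 + 11.732 + 115.596 + 3.675 + 6.704 = 139.033 m² sabins.
Room volume: 703.752 m³.
RT60 = 0.161 · V / A = 0.161 × 703.752 / 139.033 = 0.815 s.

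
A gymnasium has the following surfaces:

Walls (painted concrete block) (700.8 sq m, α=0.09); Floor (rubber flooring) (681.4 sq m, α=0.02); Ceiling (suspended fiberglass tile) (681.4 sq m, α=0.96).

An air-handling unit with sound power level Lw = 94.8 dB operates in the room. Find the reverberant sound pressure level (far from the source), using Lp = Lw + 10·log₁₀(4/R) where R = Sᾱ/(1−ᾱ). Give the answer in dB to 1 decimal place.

70.3 dB

Σ(Sᵢαᵢ) = 700.8×0.09 + 681.4×0.02 + 681.4×0.96 = 730.844; total area S = 2063.6 sq m.
ᾱ = 0.3542, so room constant R = A/(1−ᾱ) = 1131.688 sq m.
Lp = 94.8 + 10·log₁₀(4/1131.688) = 94.8 + (-24.52) = 70.3 dB.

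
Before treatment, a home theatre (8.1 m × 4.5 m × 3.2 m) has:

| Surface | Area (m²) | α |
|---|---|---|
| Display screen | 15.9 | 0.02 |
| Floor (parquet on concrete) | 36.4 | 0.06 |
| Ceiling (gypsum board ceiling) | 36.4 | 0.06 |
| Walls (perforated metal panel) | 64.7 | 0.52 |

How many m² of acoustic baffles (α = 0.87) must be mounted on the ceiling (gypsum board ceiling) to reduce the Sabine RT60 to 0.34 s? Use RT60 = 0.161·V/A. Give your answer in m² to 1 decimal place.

20.9

Total absorption A₁ = 15.9×0.02 + 36.4×0.06 + 36.4×0.06 + 64.7×0.52
  = 0.318 + 2.184 + 2.184 + 33.644 = 38.330 m² sabins.
V = 116.64 m³. Target absorption A₂ = 0.161 × 116.64 / 0.34 = 55.232 sabins.
Absorption to add: 55.232 − 38.330 = 16.902 sabins.
Net gain per m²: Δα = 0.87 − 0.06 = 0.81.
Area = ΔA/Δα = 16.902/0.81 = 20.9 m².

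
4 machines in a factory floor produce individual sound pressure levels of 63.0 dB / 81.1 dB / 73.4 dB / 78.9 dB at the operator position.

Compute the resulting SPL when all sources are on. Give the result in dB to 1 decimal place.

83.6 dB

Converting to relative power and adding: 10^(63.0/10) + 10^(81.1/10) + 10^(73.4/10) + 10^(78.9/10) = 2.303e+08.
L_total = 10·log₁₀(2.303e+08) = 83.6 dB.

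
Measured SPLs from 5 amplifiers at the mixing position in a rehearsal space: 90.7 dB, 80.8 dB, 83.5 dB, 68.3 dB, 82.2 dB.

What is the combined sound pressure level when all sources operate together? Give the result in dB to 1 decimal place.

Converting to relative power and adding: 10^(90.7/10) + 10^(80.8/10) + 10^(83.5/10) + 10^(68.3/10) + 10^(82.2/10) = 1.692e+09.
Back to dB: 10·log₁₀ Σ = 92.3 dB.

92.3 dB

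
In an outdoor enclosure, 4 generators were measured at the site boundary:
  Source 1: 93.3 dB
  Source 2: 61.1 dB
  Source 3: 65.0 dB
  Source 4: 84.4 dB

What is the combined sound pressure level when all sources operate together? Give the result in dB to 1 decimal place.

93.8 dB

Converting to relative power and adding: 10^(93.3/10) + 10^(61.1/10) + 10^(65.0/10) + 10^(84.4/10) = 2.418e+09.
Back to dB: 10·log₁₀ Σ = 93.8 dB.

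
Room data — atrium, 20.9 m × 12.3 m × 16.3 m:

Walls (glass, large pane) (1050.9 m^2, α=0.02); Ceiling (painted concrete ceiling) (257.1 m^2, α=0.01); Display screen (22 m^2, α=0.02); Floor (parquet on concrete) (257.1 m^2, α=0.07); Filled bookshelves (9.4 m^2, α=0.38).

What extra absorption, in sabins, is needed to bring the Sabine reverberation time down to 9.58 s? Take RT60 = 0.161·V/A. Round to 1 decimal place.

24.8 sabins

A₁ = Σ Sᵢαᵢ = 1050.9·0.02 + 257.1·0.01 + 22·0.02 + 257.1·0.07 + 9.4·0.38 = 45.598 sabins.
For T = 9.58 s, need A₂ = 0.161·V/T = 0.161·4190.241/9.58 = 70.421 sabins.
Shortfall: 70.421 − 45.598 = 24.8 sabins.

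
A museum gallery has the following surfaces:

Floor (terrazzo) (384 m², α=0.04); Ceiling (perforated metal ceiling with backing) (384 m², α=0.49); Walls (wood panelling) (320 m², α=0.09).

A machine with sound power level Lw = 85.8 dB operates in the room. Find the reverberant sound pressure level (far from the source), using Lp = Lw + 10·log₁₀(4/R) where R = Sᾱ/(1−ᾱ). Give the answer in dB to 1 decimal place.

67.1 dB

Σ(Sᵢαᵢ) = 384·0.04 + 384·0.49 + 320·0.09 = 232.320; total area S = 1088.0 m².
ᾱ = 232.320/1088.0 = 0.2135; R = Sᾱ/(1−ᾱ) = 232.320/(1−0.2135) = 295.385 m².
Lp = Lw + 10 log₁₀(4/R) = 85.8 -18.68 = 67.1 dB.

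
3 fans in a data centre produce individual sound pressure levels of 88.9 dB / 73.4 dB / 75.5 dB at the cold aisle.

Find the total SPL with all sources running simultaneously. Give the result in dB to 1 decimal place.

Σ 10^(Lᵢ/10) = 8.336e+08.
L_total = 10·log₁₀(8.336e+08) = 89.2 dB.

89.2 dB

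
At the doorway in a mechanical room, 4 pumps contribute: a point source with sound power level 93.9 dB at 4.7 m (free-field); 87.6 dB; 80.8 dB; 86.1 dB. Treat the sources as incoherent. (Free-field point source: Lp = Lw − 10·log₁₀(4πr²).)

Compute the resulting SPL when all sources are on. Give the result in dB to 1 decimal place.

90.5 dB

Source at 4.7 m: Lp = 93.9 − 10·log₁₀(4π·4.7²) = 93.9 − 10·log₁₀(277.591) = 69.5 dB.
Converting to relative power and adding: 10^(69.5/10) + 10^(87.6/10) + 10^(80.8/10) + 10^(86.1/10) = 1.112e+09.
Back to dB: 10·log₁₀ Σ = 90.5 dB.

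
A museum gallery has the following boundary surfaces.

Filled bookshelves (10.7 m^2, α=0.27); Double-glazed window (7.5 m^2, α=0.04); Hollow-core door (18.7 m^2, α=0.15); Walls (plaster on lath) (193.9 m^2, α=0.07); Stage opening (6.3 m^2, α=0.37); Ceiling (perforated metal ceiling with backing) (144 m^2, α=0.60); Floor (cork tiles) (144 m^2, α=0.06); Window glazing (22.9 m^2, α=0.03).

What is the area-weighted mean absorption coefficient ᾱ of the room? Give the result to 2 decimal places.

Total surface area S = 548.0 m^2.
Weighted sum Σ Sα = 117.625.
ᾱ = 117.625 / 548.0 = 0.21.

0.21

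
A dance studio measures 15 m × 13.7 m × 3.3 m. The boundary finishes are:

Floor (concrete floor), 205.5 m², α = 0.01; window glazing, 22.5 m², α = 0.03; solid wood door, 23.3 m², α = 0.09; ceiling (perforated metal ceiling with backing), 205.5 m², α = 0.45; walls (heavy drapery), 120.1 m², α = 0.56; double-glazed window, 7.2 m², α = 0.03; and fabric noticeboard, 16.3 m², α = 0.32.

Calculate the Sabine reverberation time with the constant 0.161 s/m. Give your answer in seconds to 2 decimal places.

A = Σ Sᵢαᵢ = 205.5·0.01 + 22.5·0.03 + 23.3·0.09 + 205.5·0.45 + 120.1·0.56 + 7.2·0.03 + 16.3·0.32 = 169.990 sabins.
Room volume: 678.15 m³.
T = 0.161 V/A = 0.161·678.15/169.990 = 0.64 s.

0.64 seconds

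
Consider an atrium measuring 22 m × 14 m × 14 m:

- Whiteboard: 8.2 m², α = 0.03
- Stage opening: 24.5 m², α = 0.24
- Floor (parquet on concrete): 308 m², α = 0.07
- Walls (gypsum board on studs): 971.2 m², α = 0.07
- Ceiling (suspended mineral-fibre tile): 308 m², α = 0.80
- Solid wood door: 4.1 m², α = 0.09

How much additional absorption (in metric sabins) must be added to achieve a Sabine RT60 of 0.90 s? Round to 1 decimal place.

428.9 sabins

Summing Sᵢαᵢ: 0.246 + 5.880 + 21.560 + 67.984 + 246.400 + 0.369 → A₁ = 342.439 sabins.
For T = 0.90 s, need A₂ = 0.161·V/T = 0.161·4312/0.90 = 771.369 sabins.
Additional absorption ΔA = 771.369 − 342.439 = 428.9 sabins.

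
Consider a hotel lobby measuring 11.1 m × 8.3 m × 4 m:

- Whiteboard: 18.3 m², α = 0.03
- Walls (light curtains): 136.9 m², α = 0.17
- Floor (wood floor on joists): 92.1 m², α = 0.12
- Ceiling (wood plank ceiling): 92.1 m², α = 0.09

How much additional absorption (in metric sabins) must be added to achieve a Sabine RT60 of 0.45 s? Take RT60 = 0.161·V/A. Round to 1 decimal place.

88.7 sabins

Total absorption A₁ = 18.3×0.03 + 136.9×0.17 + 92.1×0.12 + 92.1×0.09
  = 0.549 + 23.273 + 11.052 + 8.289 = 43.163 m² sabins.
Target A₂ = 0.161·368.52/0.45 = 131.848 sabins (V = 368.52 m³).
ΔA = A₂ − A₁ = 131.848 − 43.163 = 88.7 sabins.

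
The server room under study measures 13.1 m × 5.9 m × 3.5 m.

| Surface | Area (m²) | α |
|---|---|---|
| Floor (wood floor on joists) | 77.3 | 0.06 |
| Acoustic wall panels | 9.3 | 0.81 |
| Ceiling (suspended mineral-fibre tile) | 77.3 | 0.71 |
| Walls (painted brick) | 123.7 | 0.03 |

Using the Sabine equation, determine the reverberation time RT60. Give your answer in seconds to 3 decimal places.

0.615 seconds

Summing Sᵢαᵢ: 4.638 + 7.533 + 54.883 + 3.711 → A = 70.765 sabins.
Volume V = 13.1 × 5.9 × 3.5 = 270.515 m³.
RT60 = 0.161 · V / A = 0.161 × 270.515 / 70.765 = 0.615 s.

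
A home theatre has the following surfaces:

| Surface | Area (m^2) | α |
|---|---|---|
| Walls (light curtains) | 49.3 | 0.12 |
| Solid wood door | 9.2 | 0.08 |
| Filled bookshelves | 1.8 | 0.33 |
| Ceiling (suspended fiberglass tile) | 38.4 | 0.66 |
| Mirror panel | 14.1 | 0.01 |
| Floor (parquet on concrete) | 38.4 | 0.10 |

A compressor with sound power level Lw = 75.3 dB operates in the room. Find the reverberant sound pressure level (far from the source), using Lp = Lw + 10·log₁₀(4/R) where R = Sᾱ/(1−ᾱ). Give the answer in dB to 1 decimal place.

A = 36.571 sabins; S = 151.2 m^2.
ᾱ = 0.2419, so room constant R = A/(1−ᾱ) = 48.240 m^2.
Lp = 75.3 + 10·log₁₀(4/48.240) = 75.3 + (-10.81) = 64.5 dB.

64.5 dB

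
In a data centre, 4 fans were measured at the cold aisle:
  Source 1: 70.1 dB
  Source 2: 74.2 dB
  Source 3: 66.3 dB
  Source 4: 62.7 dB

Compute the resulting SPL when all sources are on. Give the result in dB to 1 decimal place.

Sum in the linear (power) domain: Σ 10^(Lᵢ/10) = 10^(70.1/10) + 10^(74.2/10) + 10^(66.3/10) + 10^(62.7/10) = 4.266e+07.
Combined level = 10 log₁₀(4.266e+07) = 76.3 dB.

76.3 dB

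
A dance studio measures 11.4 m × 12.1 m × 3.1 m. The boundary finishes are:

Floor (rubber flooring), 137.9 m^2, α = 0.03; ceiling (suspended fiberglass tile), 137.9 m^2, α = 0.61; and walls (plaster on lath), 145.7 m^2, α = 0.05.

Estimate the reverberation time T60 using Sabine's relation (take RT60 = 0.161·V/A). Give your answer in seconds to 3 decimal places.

Total absorption A = 137.9×0.03 + 137.9×0.61 + 145.7×0.05
  = 4.137 + 84.119 + 7.285 = 95.541 m^2 sabins.
Room volume: 427.614 m³.
Sabine: RT60 = 0.161 × 427.614 / 95.541 = 0.721 s.

0.721 seconds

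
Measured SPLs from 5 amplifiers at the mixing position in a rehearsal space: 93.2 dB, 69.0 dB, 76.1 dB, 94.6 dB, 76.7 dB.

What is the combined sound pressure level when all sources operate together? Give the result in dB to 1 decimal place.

97.0 dB

Sum in the linear (power) domain: Σ 10^(Lᵢ/10) = 10^(93.2/10) + 10^(69.0/10) + 10^(76.1/10) + 10^(94.6/10) + 10^(76.7/10) = 5.069e+09.
Combined level = 10 log₁₀(5.069e+09) = 97.0 dB.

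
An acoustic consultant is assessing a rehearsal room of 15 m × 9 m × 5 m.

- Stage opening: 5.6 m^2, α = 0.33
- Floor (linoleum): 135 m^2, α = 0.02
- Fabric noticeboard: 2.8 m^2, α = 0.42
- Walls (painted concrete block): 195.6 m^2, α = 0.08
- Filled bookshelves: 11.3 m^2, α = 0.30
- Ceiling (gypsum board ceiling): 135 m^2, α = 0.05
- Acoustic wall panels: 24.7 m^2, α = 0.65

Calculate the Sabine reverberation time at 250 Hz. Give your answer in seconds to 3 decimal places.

Total absorption A = 5.6·0.33 + 135·0.02 + 2.8·0.42 + 195.6·0.08 + 11.3·0.30 + 135·0.05 + 24.7·0.65
  = 1.848 + 2.700 + 1.176 + 15.648 + 3.390 + 6.750 + 16.055 = 47.567 m^2 sabins.
Volume V = 15 × 9 × 5 = 675 m³.
T = 0.161 V/A = 0.161·675/47.567 = 2.285 s.

2.285 s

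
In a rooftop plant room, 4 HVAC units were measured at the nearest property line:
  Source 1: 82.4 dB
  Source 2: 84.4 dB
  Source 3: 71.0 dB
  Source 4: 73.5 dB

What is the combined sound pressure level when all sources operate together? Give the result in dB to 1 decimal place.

Sum in the linear (power) domain: Σ 10^(Lᵢ/10) = 10^(82.4/10) + 10^(84.4/10) + 10^(71.0/10) + 10^(73.5/10) = 4.842e+08.
Back to dB: 10·log₁₀ Σ = 86.9 dB.

86.9 dB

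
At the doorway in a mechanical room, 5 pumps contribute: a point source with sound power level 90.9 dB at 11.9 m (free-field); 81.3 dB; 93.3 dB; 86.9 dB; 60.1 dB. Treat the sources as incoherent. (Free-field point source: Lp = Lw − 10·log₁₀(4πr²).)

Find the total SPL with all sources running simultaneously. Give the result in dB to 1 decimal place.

Source at 11.9 m: Lp = 90.9 − 10·log₁₀(4π·11.9²) = 90.9 − 10·log₁₀(1779.524) = 58.4 dB.
Converting to relative power and adding: 10^(58.4/10) + 10^(81.3/10) + 10^(93.3/10) + 10^(86.9/10) + 10^(60.1/10) = 2.764e+09.
Back to dB: 10·log₁₀ Σ = 94.4 dB.

94.4 dB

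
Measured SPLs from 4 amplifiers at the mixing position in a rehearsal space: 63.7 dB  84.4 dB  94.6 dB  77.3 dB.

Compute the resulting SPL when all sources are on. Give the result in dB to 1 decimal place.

Σ 10^(Lᵢ/10) = 3.216e+09.
L_total = 10·log₁₀(3.216e+09) = 95.1 dB.

95.1 dB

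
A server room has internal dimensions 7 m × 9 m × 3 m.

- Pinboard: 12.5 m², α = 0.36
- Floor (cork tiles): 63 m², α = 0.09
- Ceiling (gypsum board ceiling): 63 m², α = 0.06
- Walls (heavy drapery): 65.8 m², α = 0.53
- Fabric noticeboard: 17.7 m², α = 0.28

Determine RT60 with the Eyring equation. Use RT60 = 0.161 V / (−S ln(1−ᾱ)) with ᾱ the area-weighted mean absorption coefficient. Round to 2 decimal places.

0.49 s

S = Σ Sᵢ = 222.0 m².
Absorption A = 12.5×0.36 + 63×0.09 + 63×0.06 + 65.8×0.53 + 17.7×0.28 = 53.780 sabins.
Mean coefficient ᾱ = A/S = 0.2423.
Eyring denominator: −S ln(1−ᾱ) = 61.598.
V = 7 × 9 × 3 = 189 m³.
T = 0.161·V/[−S·ln(1−ᾱ)] = 0.161·189/61.598 = 0.49 s.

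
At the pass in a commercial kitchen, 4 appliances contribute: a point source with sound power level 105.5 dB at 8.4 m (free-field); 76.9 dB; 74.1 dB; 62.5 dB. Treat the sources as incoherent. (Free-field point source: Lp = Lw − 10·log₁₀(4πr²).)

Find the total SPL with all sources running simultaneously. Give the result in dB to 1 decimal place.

80.7 dB

Source at 8.4 m: Lp = 105.5 − 10·log₁₀(4π·8.4²) = 105.5 − 10·log₁₀(886.683) = 76.0 dB.
Converting to relative power and adding: 10^(76.0/10) + 10^(76.9/10) + 10^(74.1/10) + 10^(62.5/10) = 1.163e+08.
Back to dB: 10·log₁₀ Σ = 80.7 dB.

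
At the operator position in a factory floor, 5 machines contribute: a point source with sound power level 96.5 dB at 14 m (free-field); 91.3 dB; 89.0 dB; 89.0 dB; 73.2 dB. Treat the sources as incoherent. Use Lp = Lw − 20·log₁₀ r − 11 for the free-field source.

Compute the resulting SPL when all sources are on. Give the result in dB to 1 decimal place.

94.7 dB

Source at 14 m: Lp = 96.5 − 20·log₁₀(14) − 11 = 62.6 dB.
Sum in the linear (power) domain: Σ 10^(Lᵢ/10) = 10^(62.6/10) + 10^(91.3/10) + 10^(89.0/10) + 10^(89.0/10) + 10^(73.2/10) = 2.96e+09.
Combined level = 10 log₁₀(2.96e+09) = 94.7 dB.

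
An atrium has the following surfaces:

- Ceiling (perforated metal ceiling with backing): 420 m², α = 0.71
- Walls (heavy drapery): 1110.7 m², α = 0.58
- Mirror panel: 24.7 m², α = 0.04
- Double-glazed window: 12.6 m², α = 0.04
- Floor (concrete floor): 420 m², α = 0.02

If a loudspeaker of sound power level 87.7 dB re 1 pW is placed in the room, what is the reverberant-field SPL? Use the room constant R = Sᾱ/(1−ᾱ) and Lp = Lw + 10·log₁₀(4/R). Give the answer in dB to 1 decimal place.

Σ(Sᵢαᵢ) = 420×0.71 + 1110.7×0.58 + 24.7×0.04 + 12.6×0.04 + 420×0.02 = 952.298; total area S = 1988.0 m².
ᾱ = 0.4790, so room constant R = A/(1−ᾱ) = 1827.827 m².
Lp = 87.7 + 10·log₁₀(4/1827.827) = 87.7 + (-26.60) = 61.1 dB.

61.1 dB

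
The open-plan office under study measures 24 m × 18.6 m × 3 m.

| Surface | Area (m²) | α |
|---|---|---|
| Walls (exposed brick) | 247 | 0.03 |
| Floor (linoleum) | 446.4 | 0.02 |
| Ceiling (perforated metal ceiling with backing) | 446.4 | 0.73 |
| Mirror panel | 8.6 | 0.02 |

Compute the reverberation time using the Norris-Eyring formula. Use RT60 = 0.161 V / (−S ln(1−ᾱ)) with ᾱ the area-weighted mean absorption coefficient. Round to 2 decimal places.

0.53 seconds

Total surface area S = 247 + 446.4 + 446.4 + 8.6 = 1148.4 m².
Σ(Sᵢαᵢ) = 247×0.03 + 446.4×0.02 + 446.4×0.73 + 8.6×0.02 = 342.382.
ᾱ = 342.382 / 1148.4 = 0.2981.
Eyring denominator: −S ln(1−ᾱ) = 406.493.
V = 24 × 18.6 × 3 = 1339.2 m³.
RT60 = 0.161 × 1339.2 / 406.493 = 0.53 s.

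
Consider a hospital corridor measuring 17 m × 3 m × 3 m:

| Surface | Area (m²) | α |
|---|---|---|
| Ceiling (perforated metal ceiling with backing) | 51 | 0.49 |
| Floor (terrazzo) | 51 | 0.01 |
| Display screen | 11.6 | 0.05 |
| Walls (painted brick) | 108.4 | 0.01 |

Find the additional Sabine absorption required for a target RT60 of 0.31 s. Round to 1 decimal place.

52.3 sabins

Summing Sᵢαᵢ: 24.990 + 0.510 + 0.580 + 1.084 → A₁ = 27.164 sabins.
For T = 0.31 s, need A₂ = 0.161·V/T = 0.161·153/0.31 = 79.461 sabins.
ΔA = A₂ − A₁ = 79.461 − 27.164 = 52.3 sabins.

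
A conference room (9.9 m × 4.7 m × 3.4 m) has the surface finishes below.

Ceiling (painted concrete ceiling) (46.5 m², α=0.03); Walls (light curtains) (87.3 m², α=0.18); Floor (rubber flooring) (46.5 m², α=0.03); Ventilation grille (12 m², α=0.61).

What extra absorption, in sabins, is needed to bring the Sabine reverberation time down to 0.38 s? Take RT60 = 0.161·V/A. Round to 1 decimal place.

Equivalent absorption area: A₁ = 46.5·0.03 + 87.3·0.18 + 46.5·0.03 + 12·0.61 = 25.824 m².
Target A₂ = 0.161·158.202/0.38 = 67.028 sabins (V = 158.202 m³).
Additional absorption ΔA = 67.028 − 25.824 = 41.2 sabins.

41.2 sabins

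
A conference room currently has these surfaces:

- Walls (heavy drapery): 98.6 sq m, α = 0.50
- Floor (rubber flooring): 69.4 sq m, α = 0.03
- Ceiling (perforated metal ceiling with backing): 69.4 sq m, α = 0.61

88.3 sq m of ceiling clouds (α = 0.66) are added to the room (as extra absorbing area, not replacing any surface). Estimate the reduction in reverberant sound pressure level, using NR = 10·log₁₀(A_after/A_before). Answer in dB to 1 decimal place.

2.1 dB

Total absorption A_before = 98.6*0.50 + 69.4*0.03 + 69.4*0.61
  = 49.300 + 2.082 + 42.334 = 93.716 sq m sabins.
Added absorption = 88.3 × 0.66 = 58.278 sabins.
New total A_after = 151.994 sabins.
NR = 10·log₁₀(151.994/93.716) = 2.1 dB.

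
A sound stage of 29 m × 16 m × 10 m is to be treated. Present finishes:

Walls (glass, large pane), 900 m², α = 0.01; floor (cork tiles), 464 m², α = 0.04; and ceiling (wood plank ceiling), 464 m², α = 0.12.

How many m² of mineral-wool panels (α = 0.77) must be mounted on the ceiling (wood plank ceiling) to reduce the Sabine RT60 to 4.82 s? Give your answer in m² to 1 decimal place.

110.4

Total absorption A₁ = 900·0.01 + 464·0.04 + 464·0.12
  = 9.000 + 18.560 + 55.680 = 83.240 m² sabins.
V = 4640 m³. Target absorption A₂ = 0.161 × 4640 / 4.82 = 154.988 sabins.
ΔA needed = 154.988 − 83.240 = 71.748 sabins.
Net gain per m²: Δα = 0.77 − 0.12 = 0.65.
Area = ΔA/Δα = 71.748/0.65 = 110.4 m².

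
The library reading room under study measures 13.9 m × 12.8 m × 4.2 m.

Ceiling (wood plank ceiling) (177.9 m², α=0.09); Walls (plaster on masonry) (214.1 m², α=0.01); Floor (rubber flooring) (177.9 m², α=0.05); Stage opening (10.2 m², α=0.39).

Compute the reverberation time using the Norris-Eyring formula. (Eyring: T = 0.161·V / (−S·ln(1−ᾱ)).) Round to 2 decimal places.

3.77 seconds

Total surface area S = 177.9 + 214.1 + 177.9 + 10.2 = 580.1 m².
Σ(Sᵢαᵢ) = 177.9·0.09 + 214.1·0.01 + 177.9·0.05 + 10.2·0.39 = 31.025.
ᾱ = 31.025 / 580.1 = 0.0535.
Eyring denominator: −S ln(1−ᾱ) = 31.896.
V = 13.9 × 12.8 × 4.2 = 747.264 m³.
T = 0.161·V/[−S·ln(1−ᾱ)] = 0.161·747.264/31.896 = 3.77 s.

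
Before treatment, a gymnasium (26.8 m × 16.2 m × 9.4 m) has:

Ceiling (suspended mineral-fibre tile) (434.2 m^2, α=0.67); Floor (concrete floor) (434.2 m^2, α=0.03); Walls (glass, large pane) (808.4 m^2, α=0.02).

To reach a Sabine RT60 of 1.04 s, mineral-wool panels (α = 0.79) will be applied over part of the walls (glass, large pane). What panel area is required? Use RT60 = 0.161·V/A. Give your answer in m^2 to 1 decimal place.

404.8

A₁ = Σ Sᵢαᵢ = 434.2·0.67 + 434.2·0.03 + 808.4·0.02 = 320.108 sabins.
V = 4081.104 m³. Target absorption A₂ = 0.161 × 4081.104 / 1.04 = 631.786 sabins.
Absorption to add: 631.786 − 320.108 = 311.678 sabins.
Each m^2 of panel replacing the walls (glass, large pane) adds (0.79 − 0.02) = 0.77 sabins.
Panel area = 311.678 / 0.77 = 404.8 m^2.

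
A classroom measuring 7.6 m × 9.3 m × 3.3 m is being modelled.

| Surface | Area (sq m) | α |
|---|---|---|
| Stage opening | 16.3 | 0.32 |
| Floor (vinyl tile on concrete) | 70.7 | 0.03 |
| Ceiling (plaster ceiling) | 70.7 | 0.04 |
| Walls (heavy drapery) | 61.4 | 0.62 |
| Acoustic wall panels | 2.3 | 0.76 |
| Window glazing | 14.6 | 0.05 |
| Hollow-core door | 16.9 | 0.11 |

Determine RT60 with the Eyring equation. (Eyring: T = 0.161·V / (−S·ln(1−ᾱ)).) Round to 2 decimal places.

0.64 sec

S = Σ Sᵢ = 252.9 sq m.
Absorption A = 16.3·0.32 + 70.7·0.03 + 70.7·0.04 + 61.4·0.62 + 2.3·0.76 + 14.6·0.05 + 16.9·0.11 = 52.570 sabins.
Mean coefficient ᾱ = A/S = 0.2079.
−S·ln(1−ᾱ) = −252.9 × ln(1 − 0.2079) = 58.943.
V = 7.6 × 9.3 × 3.3 = 233.244 m³.
RT60 = 0.161 × 233.244 / 58.943 = 0.64 s.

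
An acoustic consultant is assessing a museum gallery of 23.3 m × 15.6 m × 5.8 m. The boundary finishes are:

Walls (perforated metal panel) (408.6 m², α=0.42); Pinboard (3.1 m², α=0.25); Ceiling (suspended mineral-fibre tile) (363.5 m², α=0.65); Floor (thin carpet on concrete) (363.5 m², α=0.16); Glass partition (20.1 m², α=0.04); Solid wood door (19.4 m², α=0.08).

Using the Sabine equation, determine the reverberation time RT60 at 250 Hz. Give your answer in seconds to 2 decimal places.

0.72 seconds

A = Σ Sᵢαᵢ = 408.6·0.42 + 3.1·0.25 + 363.5·0.65 + 363.5·0.16 + 20.1·0.04 + 19.4·0.08 = 469.178 sabins.
V = 23.3·15.6·5.8 = 2108.184 m³.
RT60 = 0.161 · V / A = 0.161 × 2108.184 / 469.178 = 0.72 s.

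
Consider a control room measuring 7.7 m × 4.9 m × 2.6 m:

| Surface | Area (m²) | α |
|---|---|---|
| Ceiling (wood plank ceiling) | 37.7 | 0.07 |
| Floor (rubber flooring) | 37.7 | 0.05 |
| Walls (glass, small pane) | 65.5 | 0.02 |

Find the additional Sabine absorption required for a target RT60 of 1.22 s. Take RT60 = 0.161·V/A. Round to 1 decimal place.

Total absorption A₁ = 37.7·0.07 + 37.7·0.05 + 65.5·0.02
  = 2.639 + 1.885 + 1.310 = 5.834 m² sabins.
V = 98.098 m³. Required absorption A₂ = 0.161 × 98.098 / 1.22 = 12.946 sabins.
Additional absorption ΔA = 12.946 − 5.834 = 7.1 sabins.

7.1 sabins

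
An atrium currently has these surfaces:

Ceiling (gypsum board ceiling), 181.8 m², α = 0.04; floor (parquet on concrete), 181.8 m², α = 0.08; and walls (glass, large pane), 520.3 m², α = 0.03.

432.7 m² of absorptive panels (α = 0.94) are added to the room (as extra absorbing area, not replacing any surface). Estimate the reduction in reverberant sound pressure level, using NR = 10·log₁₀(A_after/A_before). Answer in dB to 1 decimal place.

Summing Sᵢαᵢ: 7.272 + 14.544 + 15.609 → A_before = 37.425 sabins.
Added absorption = 432.7 × 0.94 = 406.738 sabins.
A_after = 37.425 + 406.738 = 444.163 sabins.
Reduction = 10 log₁₀(A_after/A_before) = 10 log₁₀(11.8681) = 10.7 dB.

10.7 dB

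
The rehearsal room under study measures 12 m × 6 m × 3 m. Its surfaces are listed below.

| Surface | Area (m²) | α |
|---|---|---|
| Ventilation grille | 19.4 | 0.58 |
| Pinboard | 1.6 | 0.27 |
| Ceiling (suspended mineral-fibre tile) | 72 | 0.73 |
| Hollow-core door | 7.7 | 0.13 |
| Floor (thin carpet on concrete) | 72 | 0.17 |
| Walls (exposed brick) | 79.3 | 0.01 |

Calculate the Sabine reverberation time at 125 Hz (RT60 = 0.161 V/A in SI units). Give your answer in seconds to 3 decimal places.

0.444 s

Equivalent absorption area: A = 19.4×0.58 + 1.6×0.27 + 72×0.73 + 7.7×0.13 + 72×0.17 + 79.3×0.01 = 78.278 m².
V = 12·6·3 = 216 m³.
RT60 = 0.161 · V / A = 0.161 × 216 / 78.278 = 0.444 s.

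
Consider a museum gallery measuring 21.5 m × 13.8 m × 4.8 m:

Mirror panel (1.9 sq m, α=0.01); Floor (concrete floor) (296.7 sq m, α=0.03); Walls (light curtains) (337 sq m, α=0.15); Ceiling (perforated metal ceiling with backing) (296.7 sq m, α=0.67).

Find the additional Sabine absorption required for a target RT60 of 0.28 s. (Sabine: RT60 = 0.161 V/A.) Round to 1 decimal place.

560.6 sabins

A₁ = Σ Sᵢαᵢ = 1.9×0.01 + 296.7×0.03 + 337×0.15 + 296.7×0.67 = 258.259 sabins.
Target A₂ = 0.161·1424.16/0.28 = 818.892 sabins (V = 1424.16 m³).
Additional absorption ΔA = 818.892 − 258.259 = 560.6 sabins.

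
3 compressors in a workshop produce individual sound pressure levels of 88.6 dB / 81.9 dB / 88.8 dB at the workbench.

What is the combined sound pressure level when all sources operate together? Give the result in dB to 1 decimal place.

92.1 dB

Σ 10^(Lᵢ/10) = 1.638e+09.
L_total = 10·log₁₀(1.638e+09) = 92.1 dB.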